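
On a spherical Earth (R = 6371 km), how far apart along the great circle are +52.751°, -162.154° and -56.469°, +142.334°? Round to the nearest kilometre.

13155 km

Δλ = 142.334 − -162.154 = 304.488°; wrapped into (−180°, 180°]: -55.512°.
Δφ = -56.469 − 52.751 = -109.220°.
a = sin²(Δφ/2) + cos φ₁ · cos φ₂ · sin²(Δλ/2) = 0.737113.
c = 2·atan2(√a, √(1−a)) = 2.06488 rad → d = 6371·c ≈ 13155.36 km.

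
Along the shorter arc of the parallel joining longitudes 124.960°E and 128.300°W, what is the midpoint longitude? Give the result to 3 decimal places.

178.330°E

Signed shortest Δλ from +124.960° to -128.300° is +106.740°.
Midpoint longitude = +124.960° + (+106.740°)/2 = +124.960° + 53.370° = +178.330°.
(The naïve average (+124.960 + -128.300)/2 = -1.67° is on the wrong side of the globe.)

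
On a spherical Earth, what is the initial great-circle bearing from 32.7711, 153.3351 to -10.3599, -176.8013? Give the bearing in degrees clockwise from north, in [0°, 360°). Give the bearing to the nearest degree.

Δλ = -176.8013 − 153.3351 = -330.1364°; wrapped into (−180°, 180°]: 29.8636°.
θ = atan2( sin Δλ · cos φ₂ , cos φ₁ · sin φ₂ − sin φ₁ · cos φ₂ · cos Δλ )
  = atan2(0.48982, -0.61297) = 141.372° → normalised to [0°, 360°): 141.372°.

141°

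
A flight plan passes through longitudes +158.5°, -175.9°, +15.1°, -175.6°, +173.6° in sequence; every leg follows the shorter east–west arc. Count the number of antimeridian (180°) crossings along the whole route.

Leg 1: +158.5° → -175.9°, shortest Δλ = 25.6° (east) — crosses 180°.
Leg 2: -175.9° → +15.1°, shortest Δλ = -169.0° (west) — crosses 180°.
Leg 3: +15.1° → -175.6°, shortest Δλ = 169.3° (east) — crosses 180°.
Leg 4: -175.6° → +173.6°, shortest Δλ = -10.8° (west) — crosses 180°.
Total crossings: 4.

4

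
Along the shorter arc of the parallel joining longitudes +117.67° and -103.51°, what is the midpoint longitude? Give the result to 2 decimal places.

-172.92°

Signed shortest Δλ from +117.67° to -103.51° is +138.82°.
Midpoint longitude = +117.67° + (+138.82°)/2 = +117.67° + 69.41° = +187.08°.
Normalise into (−180°, 180°]: -172.92°.
(The naïve average (+117.67 + -103.51)/2 = 7.08° is on the wrong side of the globe.)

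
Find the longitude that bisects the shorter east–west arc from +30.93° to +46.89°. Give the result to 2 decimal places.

+38.91°

Signed shortest Δλ from +30.93° to +46.89° is +15.96°.
Midpoint longitude = +30.93° + (+15.96°)/2 = +30.93° + 7.98° = +38.91°.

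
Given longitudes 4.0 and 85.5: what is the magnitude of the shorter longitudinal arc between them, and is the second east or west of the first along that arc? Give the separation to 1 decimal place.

Raw difference: 85.5 − 4.0 = 81.5°.
Normalise into (−180°, 180°]: 81.5° stays 81.5°.
Positive ⇒ the second point lies to the east; separation 81.5°.

81.5° east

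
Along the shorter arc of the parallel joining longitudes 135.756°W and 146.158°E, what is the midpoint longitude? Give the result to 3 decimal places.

174.799°W

Signed shortest Δλ from -135.756° to +146.158° is -78.086°.
Midpoint longitude = -135.756° + (-78.086°)/2 = -135.756° − 39.043° = -174.799°.
(The naïve average (-135.756 + +146.158)/2 = 5.201° is on the wrong side of the globe.)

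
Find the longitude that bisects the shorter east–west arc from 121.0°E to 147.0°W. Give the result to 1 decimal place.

167.0°E

Signed shortest Δλ from +121.0° to -147.0° is +92.0°.
Midpoint longitude = +121.0° + (+92.0°)/2 = +121.0° + 46.0° = +167.0°.
(The naïve average (+121.0 + -147.0)/2 = -13.0° is on the wrong side of the globe.)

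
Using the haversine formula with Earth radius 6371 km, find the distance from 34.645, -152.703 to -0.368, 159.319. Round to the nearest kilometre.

Δλ = 159.319 − -152.703 = 312.022°; wrapped into (−180°, 180°]: -47.978°.
Δφ = -0.368 − 34.645 = -35.013°.
a = sin²(Δφ/2) + cos φ₁ · cos φ₂ · sin²(Δλ/2) = 0.226470.
c = 2·atan2(√a, √(1−a)) = 0.99195 rad → d = 6371·c ≈ 6319.71 km.

6320 km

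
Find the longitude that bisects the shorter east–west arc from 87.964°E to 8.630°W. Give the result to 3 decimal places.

Signed shortest Δλ from +87.964° to -8.630° is -96.594°.
Midpoint longitude = +87.964° + (-96.594°)/2 = +87.964° − 48.297° = +39.667°.

39.667°E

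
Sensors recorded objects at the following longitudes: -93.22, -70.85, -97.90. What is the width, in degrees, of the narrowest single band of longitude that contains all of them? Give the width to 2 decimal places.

Sort the longitudes: -97.90°, -93.22°, -70.85°.
Eastward gaps between consecutive values (wrapping around): 4.68°, 22.37°, 332.95°.
Largest gap = 332.95° ⇒ minimal covering band is its complement: 360° − 332.95° = 27.05°.
Band runs from -97.90° eastward to -70.85°.

27.05°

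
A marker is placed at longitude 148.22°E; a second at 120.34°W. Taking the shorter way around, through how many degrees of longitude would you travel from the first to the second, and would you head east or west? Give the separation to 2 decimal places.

91.44° east

Raw difference: -120.34 − 148.22 = -268.56°.
Normalise into (−180°, 180°]: -268.56° + 360° = 91.44°.
Positive ⇒ the second point lies to the east; separation 91.44°.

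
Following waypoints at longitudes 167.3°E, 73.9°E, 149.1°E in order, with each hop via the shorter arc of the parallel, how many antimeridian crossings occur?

Leg 1: +167.3° → +73.9°, shortest Δλ = -93.4° (west) — does not cross 180°.
Leg 2: +73.9° → +149.1°, shortest Δλ = 75.2° (east) — does not cross 180°.
Total crossings: 0.

0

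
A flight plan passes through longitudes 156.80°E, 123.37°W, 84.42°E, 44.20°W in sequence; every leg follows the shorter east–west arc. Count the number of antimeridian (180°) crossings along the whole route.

2

Leg 1: +156.80° → -123.37°, shortest Δλ = 79.83° (east) — crosses 180°.
Leg 2: -123.37° → +84.42°, shortest Δλ = -152.21° (west) — crosses 180°.
Leg 3: +84.42° → -44.20°, shortest Δλ = -128.62° (west) — does not cross 180°.
Total crossings: 2.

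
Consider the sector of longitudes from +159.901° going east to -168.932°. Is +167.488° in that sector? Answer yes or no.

Band width going east from +159.901° to -168.932°: ((-168.932 − 159.901) mod 360) = 31.167°.
Offset of +167.488° east of the west edge: ((167.488 − 159.901) mod 360) = 7.587°.
7.587° ≤ 31.167° ⇒ inside.

Yes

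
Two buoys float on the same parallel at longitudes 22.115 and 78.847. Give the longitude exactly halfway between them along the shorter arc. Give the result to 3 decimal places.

Signed shortest Δλ from +22.115° to +78.847° is +56.732°.
Midpoint longitude = +22.115° + (+56.732°)/2 = +22.115° + 28.366° = +50.481°.

+50.481°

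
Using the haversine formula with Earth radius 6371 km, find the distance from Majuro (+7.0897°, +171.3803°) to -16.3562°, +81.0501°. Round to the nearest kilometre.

Δλ = 81.0501 − 171.3803 = -90.3302°.
Δφ = -16.3562 − 7.0897 = -23.4459°.
a = sin²(Δφ/2) + cos φ₁ · cos φ₂ · sin²(Δλ/2) = 0.520122.
c = 2·atan2(√a, √(1−a)) = 1.61105 rad → d = 6371·c ≈ 10264.01 km.

10264 km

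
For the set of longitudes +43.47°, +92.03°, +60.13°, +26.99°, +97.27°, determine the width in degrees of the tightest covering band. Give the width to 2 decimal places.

70.28°

Sort the longitudes: +26.99°, +43.47°, +60.13°, +92.03°, +97.27°.
Eastward gaps between consecutive values (wrapping around): 16.48°, 16.66°, 31.90°, 5.24°, 289.72°.
Largest gap = 289.72° ⇒ minimal covering band is its complement: 360° − 289.72° = 70.28°.
Band runs from +26.99° eastward to +97.27°.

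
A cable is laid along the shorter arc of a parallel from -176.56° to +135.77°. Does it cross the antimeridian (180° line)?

Yes

Naïve |135.77 − -176.56| = 312.33° > 180°, so the shorter arc goes the other way round — across 180°.
Signed shortest Δλ = ((135.77 − -176.56 + 180) mod 360) − 180 = -47.67°.
Going west by 47.67° from -176.56° passes through 180° before reaching +135.77°.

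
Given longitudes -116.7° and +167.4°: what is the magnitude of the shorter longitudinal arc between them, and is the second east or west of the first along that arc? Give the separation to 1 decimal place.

75.9° west

Raw difference: 167.4 − -116.7 = 284.1°.
Normalise into (−180°, 180°]: 284.1° − 360° = -75.9°.
Negative ⇒ the second point lies to the west; separation 75.9°.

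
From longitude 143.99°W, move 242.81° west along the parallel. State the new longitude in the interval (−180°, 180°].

26.80°W

Start at -143.99°; shift −242.81° → -386.80°.
-386.80° lies outside (−180°, 180°]; add 360° → -26.80°.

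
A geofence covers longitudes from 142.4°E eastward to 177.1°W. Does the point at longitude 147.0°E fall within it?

Band width going east from +142.4° to -177.1°: ((-177.1 − 142.4) mod 360) = 40.5°.
Offset of +147.0° east of the west edge: ((147.0 − 142.4) mod 360) = 4.6°.
4.6° ≤ 40.5° ⇒ inside.

Yes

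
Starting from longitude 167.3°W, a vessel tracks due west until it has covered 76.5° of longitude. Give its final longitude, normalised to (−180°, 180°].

Start at -167.3°; shift −76.5° → -243.8°.
-243.8° lies outside (−180°, 180°]; add 360° → +116.2°.

116.2°E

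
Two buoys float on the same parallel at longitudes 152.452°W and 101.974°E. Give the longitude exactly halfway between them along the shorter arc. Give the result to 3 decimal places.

Signed shortest Δλ from -152.452° to +101.974° is -105.574°.
Midpoint longitude = -152.452° + (-105.574°)/2 = -152.452° − 52.787° = -205.239°.
Normalise into (−180°, 180°]: +154.761°.
(The naïve average (-152.452 + +101.974)/2 = -25.239° is on the wrong side of the globe.)

154.761°E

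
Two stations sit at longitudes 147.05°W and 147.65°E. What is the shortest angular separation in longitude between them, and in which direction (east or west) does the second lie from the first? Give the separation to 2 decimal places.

65.30° west

Raw difference: 147.65 − -147.05 = 294.7°.
Normalise into (−180°, 180°]: 294.7° − 360° = -65.3°.
Negative ⇒ the second point lies to the west; separation 65.30°.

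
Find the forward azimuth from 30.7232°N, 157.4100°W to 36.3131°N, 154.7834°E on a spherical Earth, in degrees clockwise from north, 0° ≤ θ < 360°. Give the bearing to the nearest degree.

291°

Δλ = 154.7834 − -157.4100 = 312.1934°; wrapped into (−180°, 180°]: -47.8066°.
θ = atan2( sin Δλ · cos φ₂ , cos φ₁ · sin φ₂ − sin φ₁ · cos φ₂ · cos Δλ )
  = atan2(-0.59700, 0.23259) = -68.714° → normalised to [0°, 360°): 291.286°.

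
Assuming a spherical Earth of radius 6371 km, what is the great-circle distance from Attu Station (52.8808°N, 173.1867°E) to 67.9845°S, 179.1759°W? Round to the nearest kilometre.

Δλ = -179.1759 − 173.1867 = -352.3626°; wrapped into (−180°, 180°]: 7.6374°.
Δφ = -67.9845 − 52.8808 = -120.8653°.
a = sin²(Δφ/2) + cos φ₁ · cos φ₂ · sin²(Δλ/2) = 0.757514.
c = 2·atan2(√a, √(1−a)) = 2.11184 rad → d = 6371·c ≈ 13454.51 km.

13455 km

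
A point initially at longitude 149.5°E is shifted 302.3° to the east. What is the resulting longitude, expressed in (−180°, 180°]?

91.8°E

Start at +149.5°; shift +302.3° → +451.8°.
+451.8° lies outside (−180°, 180°]; subtract 360° → +91.8°.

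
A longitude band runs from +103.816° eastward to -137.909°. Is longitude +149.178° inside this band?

Yes

Band width going east from +103.816° to -137.909°: ((-137.909 − 103.816) mod 360) = 118.275°.
Offset of +149.178° east of the west edge: ((149.178 − 103.816) mod 360) = 45.362°.
45.362° ≤ 118.275° ⇒ inside.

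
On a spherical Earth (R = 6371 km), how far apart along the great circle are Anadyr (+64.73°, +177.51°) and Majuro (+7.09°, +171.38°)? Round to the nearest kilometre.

6428 km

Δλ = 171.38 − 177.51 = -6.13°.
Δφ = 7.09 − 64.73 = -57.64°.
a = sin²(Δφ/2) + cos φ₁ · cos φ₂ · sin²(Δλ/2) = 0.233592.
c = 2·atan2(√a, √(1−a)) = 1.00887 rad → d = 6371·c ≈ 6427.53 km.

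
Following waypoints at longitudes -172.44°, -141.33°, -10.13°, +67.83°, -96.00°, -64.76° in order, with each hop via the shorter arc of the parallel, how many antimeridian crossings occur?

Leg 1: -172.44° → -141.33°, shortest Δλ = 31.11° (east) — does not cross 180°.
Leg 2: -141.33° → -10.13°, shortest Δλ = 131.2° (east) — does not cross 180°.
Leg 3: -10.13° → +67.83°, shortest Δλ = 77.96° (east) — does not cross 180°.
Leg 4: +67.83° → -96.00°, shortest Δλ = -163.83° (west) — does not cross 180°.
Leg 5: -96.00° → -64.76°, shortest Δλ = 31.24° (east) — does not cross 180°.
Total crossings: 0.

0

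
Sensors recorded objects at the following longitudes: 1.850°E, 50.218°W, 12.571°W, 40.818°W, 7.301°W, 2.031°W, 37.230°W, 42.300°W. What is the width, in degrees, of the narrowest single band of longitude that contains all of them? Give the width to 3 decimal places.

52.068°

Sort the longitudes: -50.218°, -42.300°, -40.818°, -37.230°, -12.571°, -7.301°, -2.031°, +1.850°.
Eastward gaps between consecutive values (wrapping around): 7.918°, 1.482°, 3.588°, 24.659°, 5.270°, 5.270°, 3.881°, 307.932°.
Largest gap = 307.932° ⇒ minimal covering band is its complement: 360° − 307.932° = 52.068°.
Band runs from -50.218° eastward to +1.850°.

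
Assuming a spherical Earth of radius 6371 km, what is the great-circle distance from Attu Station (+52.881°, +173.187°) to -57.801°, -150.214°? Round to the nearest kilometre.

Δλ = -150.214 − 173.187 = -323.401°; wrapped into (−180°, 180°]: 36.599°.
Δφ = -57.801 − 52.881 = -110.682°.
a = sin²(Δφ/2) + cos φ₁ · cos φ₂ · sin²(Δλ/2) = 0.708293.
c = 2·atan2(√a, √(1−a)) = 2.00048 rad → d = 6371·c ≈ 12745.07 km.

12745 km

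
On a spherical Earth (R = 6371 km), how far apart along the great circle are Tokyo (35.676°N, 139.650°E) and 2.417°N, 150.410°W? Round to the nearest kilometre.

Δλ = -150.410 − 139.650 = -290.060°; wrapped into (−180°, 180°]: 69.940°.
Δφ = 2.417 − 35.676 = -33.259°.
a = sin²(Δφ/2) + cos φ₁ · cos φ₂ · sin²(Δλ/2) = 0.348511.
c = 2·atan2(√a, √(1−a)) = 1.26298 rad → d = 6371·c ≈ 8046.44 km.

8046 km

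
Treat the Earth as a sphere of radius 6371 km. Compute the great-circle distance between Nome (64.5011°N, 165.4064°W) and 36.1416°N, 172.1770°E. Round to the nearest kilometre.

3490 km

Δλ = 172.1770 − -165.4064 = 337.5834°; wrapped into (−180°, 180°]: -22.4166°.
Δφ = 36.1416 − 64.5011 = -28.3595°.
a = sin²(Δφ/2) + cos φ₁ · cos φ₂ · sin²(Δλ/2) = 0.073143.
c = 2·atan2(√a, √(1−a)) = 0.54772 rad → d = 6371·c ≈ 3489.52 km.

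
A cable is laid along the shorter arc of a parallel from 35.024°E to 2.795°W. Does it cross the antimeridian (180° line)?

No

Signed shortest Δλ = ((-2.795 − 35.024 + 180) mod 360) − 180 = -37.819°.
Going west by 37.819° from +35.024° reaches -2.795° without touching 180°.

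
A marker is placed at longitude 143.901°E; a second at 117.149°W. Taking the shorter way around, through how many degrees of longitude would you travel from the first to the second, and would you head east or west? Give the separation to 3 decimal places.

98.950° east

Raw difference: -117.149 − 143.901 = -261.05°.
Normalise into (−180°, 180°]: -261.05° + 360° = 98.95°.
Positive ⇒ the second point lies to the east; separation 98.950°.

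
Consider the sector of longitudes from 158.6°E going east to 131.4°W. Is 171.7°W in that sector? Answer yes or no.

Band width going east from +158.6° to -131.4°: ((-131.4 − 158.6) mod 360) = 70.0°.
Offset of -171.7° east of the west edge: ((-171.7 − 158.6) mod 360) = 29.7°.
29.7° ≤ 70.0° ⇒ inside.

Yes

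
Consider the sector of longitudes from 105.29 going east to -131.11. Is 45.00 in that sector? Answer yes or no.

No

Band width going east from +105.29° to -131.11°: ((-131.11 − 105.29) mod 360) = 123.60°.
Offset of +45.00° east of the west edge: ((45.00 − 105.29) mod 360) = 299.71°.
299.71° > 123.60° ⇒ outside.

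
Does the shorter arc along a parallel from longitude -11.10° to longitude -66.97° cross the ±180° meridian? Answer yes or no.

No

Signed shortest Δλ = ((-66.97 − -11.10 + 180) mod 360) − 180 = -55.87°.
Going west by 55.87° from -11.10° reaches -66.97° without touching 180°.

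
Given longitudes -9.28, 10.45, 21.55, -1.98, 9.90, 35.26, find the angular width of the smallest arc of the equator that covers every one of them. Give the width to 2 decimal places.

44.54°

Sort the longitudes: -9.28°, -1.98°, +9.90°, +10.45°, +21.55°, +35.26°.
Eastward gaps between consecutive values (wrapping around): 7.30°, 11.88°, 0.55°, 11.10°, 13.71°, 315.46°.
Largest gap = 315.46° ⇒ minimal covering band is its complement: 360° − 315.46° = 44.54°.
Band runs from -9.28° eastward to +35.26°.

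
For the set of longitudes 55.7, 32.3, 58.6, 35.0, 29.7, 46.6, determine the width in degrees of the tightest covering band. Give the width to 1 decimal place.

Sort the longitudes: +29.7°, +32.3°, +35.0°, +46.6°, +55.7°, +58.6°.
Eastward gaps between consecutive values (wrapping around): 2.6°, 2.7°, 11.6°, 9.1°, 2.9°, 331.1°.
Largest gap = 331.1° ⇒ minimal covering band is its complement: 360° − 331.1° = 28.9°.
Band runs from +29.7° eastward to +58.6°.

28.9°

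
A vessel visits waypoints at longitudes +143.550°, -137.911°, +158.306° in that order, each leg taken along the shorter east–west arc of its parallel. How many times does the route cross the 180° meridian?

Leg 1: +143.550° → -137.911°, shortest Δλ = 78.539° (east) — crosses 180°.
Leg 2: -137.911° → +158.306°, shortest Δλ = -63.783° (west) — crosses 180°.
Total crossings: 2.

2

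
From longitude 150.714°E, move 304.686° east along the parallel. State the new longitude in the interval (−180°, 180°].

95.400°E

Start at +150.714°; shift +304.686° → +455.400°.
+455.400° lies outside (−180°, 180°]; subtract 360° → +95.400°.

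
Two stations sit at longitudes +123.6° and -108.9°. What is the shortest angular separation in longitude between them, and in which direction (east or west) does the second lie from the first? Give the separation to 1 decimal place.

Raw difference: -108.9 − 123.6 = -232.5°.
Normalise into (−180°, 180°]: -232.5° + 360° = 127.5°.
Positive ⇒ the second point lies to the east; separation 127.5°.

127.5° east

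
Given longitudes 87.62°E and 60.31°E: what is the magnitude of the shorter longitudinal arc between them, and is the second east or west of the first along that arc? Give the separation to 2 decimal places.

Raw difference: 60.31 − 87.62 = -27.31°.
Normalise into (−180°, 180°]: -27.31° stays -27.31°.
Negative ⇒ the second point lies to the west; separation 27.31°.

27.31° west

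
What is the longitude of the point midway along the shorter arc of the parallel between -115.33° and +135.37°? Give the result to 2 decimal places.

-169.98°

Signed shortest Δλ from -115.33° to +135.37° is -109.30°.
Midpoint longitude = -115.33° + (-109.30°)/2 = -115.33° − 54.65° = -169.98°.
(The naïve average (-115.33 + +135.37)/2 = 10.02° is on the wrong side of the globe.)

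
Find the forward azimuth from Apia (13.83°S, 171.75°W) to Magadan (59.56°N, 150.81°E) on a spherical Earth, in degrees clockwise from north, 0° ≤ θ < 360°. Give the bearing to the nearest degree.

342°

Δλ = 150.81 − -171.75 = 322.56°; wrapped into (−180°, 180°]: -37.44°.
θ = atan2( sin Δλ · cos φ₂ , cos φ₁ · sin φ₂ − sin φ₁ · cos φ₂ · cos Δλ )
  = atan2(-0.30800, 0.93332) = -18.263° → normalised to [0°, 360°): 341.737°.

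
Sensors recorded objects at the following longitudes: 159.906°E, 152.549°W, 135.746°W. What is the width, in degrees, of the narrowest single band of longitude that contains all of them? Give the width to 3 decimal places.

Sort the longitudes: -152.549°, -135.746°, +159.906°.
Eastward gaps between consecutive values (wrapping around): 16.803°, 295.652°, 47.545°.
Largest gap = 295.652° ⇒ minimal covering band is its complement: 360° − 295.652° = 64.348°.
Band runs from +159.906° eastward to -135.746°, crossing the antimeridian.

64.348°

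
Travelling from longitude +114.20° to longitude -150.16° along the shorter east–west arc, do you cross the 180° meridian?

Yes

Naïve |-150.16 − 114.20| = 264.36° > 180°, so the shorter arc goes the other way round — across 180°.
Signed shortest Δλ = ((-150.16 − 114.20 + 180) mod 360) − 180 = 95.64°.
Going east by 95.64° from +114.20° passes through 180° before reaching -150.16°.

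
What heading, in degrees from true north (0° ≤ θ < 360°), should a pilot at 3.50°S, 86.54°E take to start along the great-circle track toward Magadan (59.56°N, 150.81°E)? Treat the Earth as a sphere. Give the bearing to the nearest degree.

28°

Δλ = 150.81 − 86.54 = 64.27°.
θ = atan2( sin Δλ · cos φ₂ , cos φ₁ · sin φ₂ − sin φ₁ · cos φ₂ · cos Δλ )
  = atan2(0.45640, 0.87398) = 27.574° → normalised to [0°, 360°): 27.574°.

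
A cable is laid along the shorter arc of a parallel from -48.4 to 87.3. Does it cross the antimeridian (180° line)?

No

Signed shortest Δλ = ((87.3 − -48.4 + 180) mod 360) − 180 = 135.7°.
Going east by 135.7° from -48.4° reaches +87.3° without touching 180°.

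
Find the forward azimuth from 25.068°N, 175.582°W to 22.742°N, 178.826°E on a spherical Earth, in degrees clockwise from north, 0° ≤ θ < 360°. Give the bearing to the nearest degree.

247°

Δλ = 178.826 − -175.582 = 354.408°; wrapped into (−180°, 180°]: -5.592°.
θ = atan2( sin Δλ · cos φ₂ , cos φ₁ · sin φ₂ − sin φ₁ · cos φ₂ · cos Δλ )
  = atan2(-0.08987, -0.03873) = -113.312° → normalised to [0°, 360°): 246.688°.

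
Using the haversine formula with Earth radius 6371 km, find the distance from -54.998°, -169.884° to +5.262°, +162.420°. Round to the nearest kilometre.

7171 km

Δλ = 162.420 − -169.884 = 332.304°; wrapped into (−180°, 180°]: -27.696°.
Δφ = 5.262 − -54.998 = 60.260°.
a = sin²(Δφ/2) + cos φ₁ · cos φ₂ · sin²(Δλ/2) = 0.284689.
c = 2·atan2(√a, √(1−a)) = 1.12561 rad → d = 6371·c ≈ 7171.29 km.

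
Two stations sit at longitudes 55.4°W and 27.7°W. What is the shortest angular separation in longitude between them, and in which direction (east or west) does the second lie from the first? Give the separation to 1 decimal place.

Raw difference: -27.7 − -55.4 = 27.7°.
Normalise into (−180°, 180°]: 27.7° stays 27.7°.
Positive ⇒ the second point lies to the east; separation 27.7°.

27.7° east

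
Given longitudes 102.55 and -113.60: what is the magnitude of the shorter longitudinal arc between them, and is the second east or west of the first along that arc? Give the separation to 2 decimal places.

Raw difference: -113.60 − 102.55 = -216.15°.
Normalise into (−180°, 180°]: -216.15° + 360° = 143.85°.
Positive ⇒ the second point lies to the east; separation 143.85°.

143.85° east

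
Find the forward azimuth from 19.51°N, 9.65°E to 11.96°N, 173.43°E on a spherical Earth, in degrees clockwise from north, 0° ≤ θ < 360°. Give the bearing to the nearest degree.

Δλ = 173.43 − 9.65 = 163.78°.
θ = atan2( sin Δλ · cos φ₂ , cos φ₁ · sin φ₂ − sin φ₁ · cos φ₂ · cos Δλ )
  = atan2(0.27326, 0.50905) = 28.227° → normalised to [0°, 360°): 28.227°.

28°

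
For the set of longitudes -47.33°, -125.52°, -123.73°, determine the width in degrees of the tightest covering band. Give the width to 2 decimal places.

78.19°

Sort the longitudes: -125.52°, -123.73°, -47.33°.
Eastward gaps between consecutive values (wrapping around): 1.79°, 76.40°, 281.81°.
Largest gap = 281.81° ⇒ minimal covering band is its complement: 360° − 281.81° = 78.19°.
Band runs from -125.52° eastward to -47.33°.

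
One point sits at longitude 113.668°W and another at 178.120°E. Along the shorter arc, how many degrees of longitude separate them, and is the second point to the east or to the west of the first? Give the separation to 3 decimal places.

68.212° west

Raw difference: 178.120 − -113.668 = 291.788°.
Normalise into (−180°, 180°]: 291.788° − 360° = -68.212°.
Negative ⇒ the second point lies to the west; separation 68.212°.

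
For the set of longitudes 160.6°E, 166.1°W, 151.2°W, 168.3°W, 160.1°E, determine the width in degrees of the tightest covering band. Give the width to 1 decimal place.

48.7°

Sort the longitudes: -168.3°, -166.1°, -151.2°, +160.1°, +160.6°.
Eastward gaps between consecutive values (wrapping around): 2.2°, 14.9°, 311.3°, 0.5°, 31.1°.
Largest gap = 311.3° ⇒ minimal covering band is its complement: 360° − 311.3° = 48.7°.
Band runs from +160.1° eastward to -151.2°, crossing the antimeridian.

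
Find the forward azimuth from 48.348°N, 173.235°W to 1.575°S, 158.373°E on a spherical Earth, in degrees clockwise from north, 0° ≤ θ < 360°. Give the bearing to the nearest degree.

215°

Δλ = 158.373 − -173.235 = 331.608°; wrapped into (−180°, 180°]: -28.392°.
θ = atan2( sin Δλ · cos φ₂ , cos φ₁ · sin φ₂ − sin φ₁ · cos φ₂ · cos Δλ )
  = atan2(-0.47532, -0.67534) = -144.861° → normalised to [0°, 360°): 215.139°.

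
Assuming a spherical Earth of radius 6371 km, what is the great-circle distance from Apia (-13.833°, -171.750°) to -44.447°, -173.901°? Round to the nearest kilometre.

3410 km

Δλ = -173.901 − -171.750 = -2.151°.
Δφ = -44.447 − -13.833 = -30.614°.
a = sin²(Δφ/2) + cos φ₁ · cos φ₂ · sin²(Δλ/2) = 0.069935.
c = 2·atan2(√a, √(1−a)) = 0.53527 rad → d = 6371·c ≈ 3410.23 km.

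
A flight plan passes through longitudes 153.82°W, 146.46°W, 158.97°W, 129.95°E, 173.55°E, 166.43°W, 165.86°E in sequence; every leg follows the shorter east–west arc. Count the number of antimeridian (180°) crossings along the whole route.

Leg 1: -153.82° → -146.46°, shortest Δλ = 7.36° (east) — does not cross 180°.
Leg 2: -146.46° → -158.97°, shortest Δλ = -12.51° (west) — does not cross 180°.
Leg 3: -158.97° → +129.95°, shortest Δλ = -71.08° (west) — crosses 180°.
Leg 4: +129.95° → +173.55°, shortest Δλ = 43.6° (east) — does not cross 180°.
Leg 5: +173.55° → -166.43°, shortest Δλ = 20.02° (east) — crosses 180°.
Leg 6: -166.43° → +165.86°, shortest Δλ = -27.71° (west) — crosses 180°.
Total crossings: 3.

3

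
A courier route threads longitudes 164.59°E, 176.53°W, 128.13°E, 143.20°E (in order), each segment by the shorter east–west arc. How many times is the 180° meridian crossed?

Leg 1: +164.59° → -176.53°, shortest Δλ = 18.88° (east) — crosses 180°.
Leg 2: -176.53° → +128.13°, shortest Δλ = -55.34° (west) — crosses 180°.
Leg 3: +128.13° → +143.20°, shortest Δλ = 15.07° (east) — does not cross 180°.
Total crossings: 2.

2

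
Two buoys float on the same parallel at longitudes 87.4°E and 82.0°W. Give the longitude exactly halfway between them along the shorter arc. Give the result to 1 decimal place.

2.7°E

Signed shortest Δλ from +87.4° to -82.0° is -169.4°.
Midpoint longitude = +87.4° + (-169.4°)/2 = +87.4° − 84.7° = +2.7°.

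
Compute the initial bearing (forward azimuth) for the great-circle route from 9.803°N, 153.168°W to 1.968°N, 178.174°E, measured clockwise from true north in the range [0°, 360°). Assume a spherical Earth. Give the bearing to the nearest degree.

Δλ = 178.174 − -153.168 = 331.342°; wrapped into (−180°, 180°]: -28.658°.
θ = atan2( sin Δλ · cos φ₂ , cos φ₁ · sin φ₂ − sin φ₁ · cos φ₂ · cos Δλ )
  = atan2(-0.47930, -0.11548) = -103.546° → normalised to [0°, 360°): 256.454°.

256°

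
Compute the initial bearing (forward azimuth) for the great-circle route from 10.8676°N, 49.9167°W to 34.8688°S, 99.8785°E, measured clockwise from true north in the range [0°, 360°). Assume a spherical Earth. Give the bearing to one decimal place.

Δλ = 99.8785 − -49.9167 = 149.7952°.
θ = atan2( sin Δλ · cos φ₂ , cos φ₁ · sin φ₂ − sin φ₁ · cos φ₂ · cos Δλ )
  = atan2(0.41277, -0.42776) = 136.022° → normalised to [0°, 360°): 136.022°.

136.0°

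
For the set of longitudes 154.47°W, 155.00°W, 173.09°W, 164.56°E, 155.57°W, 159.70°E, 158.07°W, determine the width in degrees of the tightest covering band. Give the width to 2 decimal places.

45.83°

Sort the longitudes: -173.09°, -158.07°, -155.57°, -155.00°, -154.47°, +159.70°, +164.56°.
Eastward gaps between consecutive values (wrapping around): 15.02°, 2.50°, 0.57°, 0.53°, 314.17°, 4.86°, 22.35°.
Largest gap = 314.17° ⇒ minimal covering band is its complement: 360° − 314.17° = 45.83°.
Band runs from +159.70° eastward to -154.47°, crossing the antimeridian.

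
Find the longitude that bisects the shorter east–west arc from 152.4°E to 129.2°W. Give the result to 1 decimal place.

168.4°W

Signed shortest Δλ from +152.4° to -129.2° is +78.4°.
Midpoint longitude = +152.4° + (+78.4°)/2 = +152.4° + 39.2° = +191.6°.
Normalise into (−180°, 180°]: -168.4°.
(The naïve average (+152.4 + -129.2)/2 = 11.6° is on the wrong side of the globe.)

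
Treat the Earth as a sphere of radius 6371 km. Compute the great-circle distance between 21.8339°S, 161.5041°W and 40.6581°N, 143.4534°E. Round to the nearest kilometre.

Δλ = 143.4534 − -161.5041 = 304.9575°; wrapped into (−180°, 180°]: -55.0425°.
Δφ = 40.6581 − -21.8339 = 62.4920°.
a = sin²(Δφ/2) + cos φ₁ · cos φ₂ · sin²(Δλ/2) = 0.419420.
c = 2·atan2(√a, √(1−a)) = 1.40893 rad → d = 6371·c ≈ 8976.30 km.

8976 km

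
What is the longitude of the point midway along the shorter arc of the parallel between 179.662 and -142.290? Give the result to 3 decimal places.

-161.314°

Signed shortest Δλ from +179.662° to -142.290° is +38.048°.
Midpoint longitude = +179.662° + (+38.048°)/2 = +179.662° + 19.024° = +198.686°.
Normalise into (−180°, 180°]: -161.314°.
(The naïve average (+179.662 + -142.290)/2 = 18.686° is on the wrong side of the globe.)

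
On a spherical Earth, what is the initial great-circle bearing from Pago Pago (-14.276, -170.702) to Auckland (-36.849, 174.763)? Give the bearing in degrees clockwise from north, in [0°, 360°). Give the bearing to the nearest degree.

207°

Δλ = 174.763 − -170.702 = 345.465°; wrapped into (−180°, 180°]: -14.535°.
θ = atan2( sin Δλ · cos φ₂ , cos φ₁ · sin φ₂ − sin φ₁ · cos φ₂ · cos Δλ )
  = atan2(-0.20083, -0.39018) = -152.764° → normalised to [0°, 360°): 207.236°.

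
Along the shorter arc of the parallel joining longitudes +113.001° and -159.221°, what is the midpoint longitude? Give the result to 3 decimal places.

+156.890°

Signed shortest Δλ from +113.001° to -159.221° is +87.778°.
Midpoint longitude = +113.001° + (+87.778°)/2 = +113.001° + 43.889° = +156.890°.
(The naïve average (+113.001 + -159.221)/2 = -23.11° is on the wrong side of the globe.)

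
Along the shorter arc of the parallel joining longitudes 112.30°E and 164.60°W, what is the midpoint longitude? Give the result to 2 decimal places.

Signed shortest Δλ from +112.30° to -164.60° is +83.10°.
Midpoint longitude = +112.30° + (+83.10°)/2 = +112.30° + 41.55° = +153.85°.
(The naïve average (+112.30 + -164.60)/2 = -26.15° is on the wrong side of the globe.)

153.85°E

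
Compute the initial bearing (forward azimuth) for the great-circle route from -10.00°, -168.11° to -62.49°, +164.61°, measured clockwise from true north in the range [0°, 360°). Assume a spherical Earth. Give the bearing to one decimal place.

Δλ = 164.61 − -168.11 = 332.72°; wrapped into (−180°, 180°]: -27.28°.
θ = atan2( sin Δλ · cos φ₂ , cos φ₁ · sin φ₂ − sin φ₁ · cos φ₂ · cos Δλ )
  = atan2(-0.21171, -0.80217) = -165.216° → normalised to [0°, 360°): 194.784°.

194.8°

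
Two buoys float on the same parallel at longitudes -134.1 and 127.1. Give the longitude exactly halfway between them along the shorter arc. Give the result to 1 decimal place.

+176.5°

Signed shortest Δλ from -134.1° to +127.1° is -98.8°.
Midpoint longitude = -134.1° + (-98.8°)/2 = -134.1° − 49.4° = -183.5°.
Normalise into (−180°, 180°]: +176.5°.
(The naïve average (-134.1 + +127.1)/2 = -3.5° is on the wrong side of the globe.)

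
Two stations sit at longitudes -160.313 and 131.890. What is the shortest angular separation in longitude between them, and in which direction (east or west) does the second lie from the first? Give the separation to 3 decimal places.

67.797° west

Raw difference: 131.890 − -160.313 = 292.203°.
Normalise into (−180°, 180°]: 292.203° − 360° = -67.797°.
Negative ⇒ the second point lies to the west; separation 67.797°.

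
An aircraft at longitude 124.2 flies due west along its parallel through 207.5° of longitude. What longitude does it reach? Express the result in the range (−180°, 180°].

Start at +124.2°; shift −207.5° → -83.3°.
-83.3° already lies in (−180°, 180°].

-83.3°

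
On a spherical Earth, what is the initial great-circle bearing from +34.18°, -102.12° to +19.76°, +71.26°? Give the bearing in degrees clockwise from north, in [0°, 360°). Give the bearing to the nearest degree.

Δλ = 71.26 − -102.12 = 173.38°.
θ = atan2( sin Δλ · cos φ₂ , cos φ₁ · sin φ₂ − sin φ₁ · cos φ₂ · cos Δλ )
  = atan2(0.10850, 0.80488) = 7.677° → normalised to [0°, 360°): 7.677°.

8°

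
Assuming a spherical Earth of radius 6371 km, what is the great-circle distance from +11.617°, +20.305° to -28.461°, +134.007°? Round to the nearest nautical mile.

6979 nmi

Δλ = 134.007 − 20.305 = 113.702°.
Δφ = -28.461 − 11.617 = -40.078°.
a = sin²(Δφ/2) + cos φ₁ · cos φ₂ · sin²(Δλ/2) = 0.721061.
c = 2·atan2(√a, √(1−a)) = 2.02876 rad → d = 6371·c ≈ 12925.23 km ≈ 6979.06 nmi.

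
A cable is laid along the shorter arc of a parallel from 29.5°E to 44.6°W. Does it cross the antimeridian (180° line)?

Signed shortest Δλ = ((-44.6 − 29.5 + 180) mod 360) − 180 = -74.1°.
Going west by 74.1° from +29.5° reaches -44.6° without touching 180°.

No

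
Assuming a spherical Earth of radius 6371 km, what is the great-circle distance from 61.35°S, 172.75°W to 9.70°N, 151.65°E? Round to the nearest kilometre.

Δλ = 151.65 − -172.75 = 324.40°; wrapped into (−180°, 180°]: -35.60°.
Δφ = 9.70 − -61.35 = 71.05°.
a = sin²(Δφ/2) + cos φ₁ · cos φ₂ · sin²(Δλ/2) = 0.381793.
c = 2·atan2(√a, √(1−a)) = 1.33212 rad → d = 6371·c ≈ 8486.96 km.

8487 km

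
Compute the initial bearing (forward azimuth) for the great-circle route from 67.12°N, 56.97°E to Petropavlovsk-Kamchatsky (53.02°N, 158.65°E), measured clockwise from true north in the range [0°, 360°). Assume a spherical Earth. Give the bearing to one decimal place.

54.3°

Δλ = 158.65 − 56.97 = 101.68°.
θ = atan2( sin Δλ · cos φ₂ , cos φ₁ · sin φ₂ − sin φ₁ · cos φ₂ · cos Δλ )
  = atan2(0.58908, 0.42279) = 54.333° → normalised to [0°, 360°): 54.333°.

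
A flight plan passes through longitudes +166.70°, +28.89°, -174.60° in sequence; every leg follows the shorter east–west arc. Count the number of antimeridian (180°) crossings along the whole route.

1

Leg 1: +166.70° → +28.89°, shortest Δλ = -137.81° (west) — does not cross 180°.
Leg 2: +28.89° → -174.60°, shortest Δλ = 156.51° (east) — crosses 180°.
Total crossings: 1.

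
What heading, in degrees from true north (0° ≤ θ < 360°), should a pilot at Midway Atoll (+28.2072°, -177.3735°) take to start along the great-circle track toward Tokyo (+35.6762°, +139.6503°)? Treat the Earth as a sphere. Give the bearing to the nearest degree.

293°

Δλ = 139.6503 − -177.3735 = 317.0238°; wrapped into (−180°, 180°]: -42.9762°.
θ = atan2( sin Δλ · cos φ₂ , cos φ₁ · sin φ₂ − sin φ₁ · cos φ₂ · cos Δλ )
  = atan2(-0.55376, 0.23303) = -67.178° → normalised to [0°, 360°): 292.822°.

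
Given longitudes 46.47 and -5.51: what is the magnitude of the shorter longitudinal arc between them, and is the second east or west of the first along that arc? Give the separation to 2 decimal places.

Raw difference: -5.51 − 46.47 = -51.98°.
Normalise into (−180°, 180°]: -51.98° stays -51.98°.
Negative ⇒ the second point lies to the west; separation 51.98°.

51.98° west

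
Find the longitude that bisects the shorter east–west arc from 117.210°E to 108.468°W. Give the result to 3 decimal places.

175.629°W

Signed shortest Δλ from +117.210° to -108.468° is +134.322°.
Midpoint longitude = +117.210° + (+134.322°)/2 = +117.210° + 67.161° = +184.371°.
Normalise into (−180°, 180°]: -175.629°.
(The naïve average (+117.210 + -108.468)/2 = 4.371° is on the wrong side of the globe.)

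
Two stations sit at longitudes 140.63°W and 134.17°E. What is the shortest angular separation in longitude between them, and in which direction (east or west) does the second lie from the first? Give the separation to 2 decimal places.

Raw difference: 134.17 − -140.63 = 274.8°.
Normalise into (−180°, 180°]: 274.8° − 360° = -85.2°.
Negative ⇒ the second point lies to the west; separation 85.20°.

85.20° west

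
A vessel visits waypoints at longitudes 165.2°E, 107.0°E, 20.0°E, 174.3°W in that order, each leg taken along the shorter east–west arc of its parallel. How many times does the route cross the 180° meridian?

Leg 1: +165.2° → +107.0°, shortest Δλ = -58.2° (west) — does not cross 180°.
Leg 2: +107.0° → +20.0°, shortest Δλ = -87.0° (west) — does not cross 180°.
Leg 3: +20.0° → -174.3°, shortest Δλ = 165.7° (east) — crosses 180°.
Total crossings: 1.

1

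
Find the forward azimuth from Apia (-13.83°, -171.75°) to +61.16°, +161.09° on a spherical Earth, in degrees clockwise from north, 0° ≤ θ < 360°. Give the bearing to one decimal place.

347.0°

Δλ = 161.09 − -171.75 = 332.84°; wrapped into (−180°, 180°]: -27.16°.
θ = atan2( sin Δλ · cos φ₂ , cos φ₁ · sin φ₂ − sin φ₁ · cos φ₂ · cos Δλ )
  = atan2(-0.22019, 0.95317) = -13.008° → normalised to [0°, 360°): 346.992°.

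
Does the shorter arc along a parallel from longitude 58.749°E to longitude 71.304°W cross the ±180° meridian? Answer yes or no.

Signed shortest Δλ = ((-71.304 − 58.749 + 180) mod 360) − 180 = -130.053°.
Going west by 130.053° from +58.749° reaches -71.304° without touching 180°.

No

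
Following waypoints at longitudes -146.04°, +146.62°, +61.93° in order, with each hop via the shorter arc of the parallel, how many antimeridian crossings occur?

1

Leg 1: -146.04° → +146.62°, shortest Δλ = -67.34° (west) — crosses 180°.
Leg 2: +146.62° → +61.93°, shortest Δλ = -84.69° (west) — does not cross 180°.
Total crossings: 1.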